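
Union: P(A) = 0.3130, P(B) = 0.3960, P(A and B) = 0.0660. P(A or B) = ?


P(A∪B) = 0.3130 + 0.3960 - 0.0660
= 0.7090 - 0.0660
= 0.6430

P(A∪B) = 0.6430


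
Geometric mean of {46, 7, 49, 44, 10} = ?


Product = 46 × 7 × 49 × 44 × 10 = 6942320
GM = 6942320^(1/5) = 23.3508

GM = 23.3508


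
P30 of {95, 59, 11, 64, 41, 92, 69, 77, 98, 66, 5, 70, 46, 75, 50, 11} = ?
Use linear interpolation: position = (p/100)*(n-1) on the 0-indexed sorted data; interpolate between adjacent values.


Sorted: 5, 11, 11, 41, 46, 50, 59, 64, 66, 69, 70, 75, 77, 92, 95, 98
n = 16
Index = 30/100 * 15 = 4.5000
Lower = data[4] = 46, Upper = data[5] = 50
P30 = 46 + 0.5000*(4) = 48.0000

P30 = 48.0000


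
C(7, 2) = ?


C(7,2) = 7!/(2! × 5!)
= 5040/(2 × 120)
= 21

C(7,2) = 21


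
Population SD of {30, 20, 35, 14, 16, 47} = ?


Mean = 27.0000
Variance = 135.3333
SD = sqrt(135.3333) = 11.6333

SD = 11.6333


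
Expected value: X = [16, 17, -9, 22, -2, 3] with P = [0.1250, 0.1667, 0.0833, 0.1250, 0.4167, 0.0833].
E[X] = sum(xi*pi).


E[X] = 16*0.1250 + 17*0.1667 - 9*0.0833 + 22*0.1250 - 2*0.4167 + 3*0.0833
= 2.0000 + 2.8339 - 0.7497 + 2.7500 - 0.8334 + 0.2499
= 6.2507

E[X] = 6.2507


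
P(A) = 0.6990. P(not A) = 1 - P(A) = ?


P(not A) = 1 - 0.6990 = 0.3010

P(not A) = 0.3010


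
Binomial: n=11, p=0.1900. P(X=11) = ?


C(11,11) = 1
p^11 = 1.164903e-08
(1-p)^0 = 1.000000
P = 1 * 1.164903e-08 * 1.000000 = 1.1649e-08

P(X=11) = 1.1649e-08


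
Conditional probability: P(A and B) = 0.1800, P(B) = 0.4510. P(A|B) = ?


P(A|B) = 0.1800/0.4510 = 0.3991

P(A|B) = 0.3991


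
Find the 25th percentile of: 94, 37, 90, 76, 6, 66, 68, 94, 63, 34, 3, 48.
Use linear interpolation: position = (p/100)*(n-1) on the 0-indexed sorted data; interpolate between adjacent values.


Sorted: 3, 6, 34, 37, 48, 63, 66, 68, 76, 90, 94, 94
n = 12
Index = 25/100 * 11 = 2.7500
Lower = data[2] = 34, Upper = data[3] = 37
P25 = 34 + 0.7500*(3) = 36.2500

P25 = 36.2500


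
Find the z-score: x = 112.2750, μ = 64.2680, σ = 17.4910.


z = (112.2750 - 64.2680)/17.4910
= 48.0070/17.4910
= 2.7447

z = 2.7447


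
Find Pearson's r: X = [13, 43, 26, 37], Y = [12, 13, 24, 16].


Mean X = 29.7500, Mean Y = 16.2500
SD X = 11.431863, SD Y = 4.710361
Cov = -0.687500
r = -0.687500/(11.431863*4.710361) = -0.0128

r = -0.0128


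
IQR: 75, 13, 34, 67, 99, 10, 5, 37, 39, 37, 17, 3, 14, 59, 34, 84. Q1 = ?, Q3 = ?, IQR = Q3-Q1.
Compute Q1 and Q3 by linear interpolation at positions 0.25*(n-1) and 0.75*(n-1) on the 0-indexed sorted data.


Sorted: 3, 5, 10, 13, 14, 17, 34, 34, 37, 37, 39, 59, 67, 75, 84, 99
Q1 (25th %ile) = 13.7500
Q3 (75th %ile) = 61.0000
IQR = 61.0000 - 13.7500 = 47.2500

IQR = 47.2500


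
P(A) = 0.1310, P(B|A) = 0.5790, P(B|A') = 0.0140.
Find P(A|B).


P(B) = P(B|A)*P(A) + P(B|A')*P(A')
= 0.5790*0.1310 + 0.0140*0.8690
= 0.075849 + 0.012166 = 0.088015
P(A|B) = 0.075849/0.088015 = 0.8618

P(A|B) = 0.8618


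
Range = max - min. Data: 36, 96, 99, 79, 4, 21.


Max = 99, Min = 4
Range = 99 - 4 = 95

Range = 95


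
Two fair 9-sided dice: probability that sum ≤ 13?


Total outcomes = 9×9 = 81
Favorable (sum ≤ 13): 66
P = 66/81 = 0.8148

P = 0.8148


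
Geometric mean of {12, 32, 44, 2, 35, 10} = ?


Product = 12 × 32 × 44 × 2 × 35 × 10 = 11827200
GM = 11827200^(1/6) = 15.0943

GM = 15.0943


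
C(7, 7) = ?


C(7,7) = 7!/(7! × 0!)
= 5040/(5040 × 1)
= 1

C(7,7) = 1


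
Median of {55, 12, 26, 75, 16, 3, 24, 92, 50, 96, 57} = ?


Sorted: 3, 12, 16, 24, 26, 50, 55, 57, 75, 92, 96
n = 11 (odd)
Middle value = 50

Median = 50


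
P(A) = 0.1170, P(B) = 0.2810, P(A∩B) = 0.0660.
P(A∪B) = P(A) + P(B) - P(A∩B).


P(A∪B) = 0.1170 + 0.2810 - 0.0660
= 0.3980 - 0.0660
= 0.3320

P(A∪B) = 0.3320


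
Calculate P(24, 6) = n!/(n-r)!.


P(24,6) = 24!/18!
= 620448401733239439360000/6402373705728000
= 96909120

P(24,6) = 96909120


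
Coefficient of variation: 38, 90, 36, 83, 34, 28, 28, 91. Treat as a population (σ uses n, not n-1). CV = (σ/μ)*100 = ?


Mean = 53.5000
SD = 27.0093
CV = (27.0093/53.5000)*100 = 50.4846%

CV = 50.4846%


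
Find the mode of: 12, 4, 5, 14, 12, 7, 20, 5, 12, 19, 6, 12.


Frequencies: 4:1, 5:2, 6:1, 7:1, 12:4, 14:1, 19:1, 20:1
Max frequency = 4
Mode = 12

Mode = 12


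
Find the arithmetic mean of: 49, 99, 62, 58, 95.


Sum = 49 + 99 + 62 + 58 + 95 = 363
n = 5
Mean = 363/5 = 72.6000

Mean = 72.6000


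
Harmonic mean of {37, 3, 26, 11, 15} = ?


Sum of reciprocals = 1/37 + 1/3 + 1/26 + 1/11 + 1/15 = 0.556398
HM = 5/0.556398 = 8.9864

HM = 8.9864


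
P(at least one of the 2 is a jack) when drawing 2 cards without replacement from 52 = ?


P(at least one) = 1 - P(none)
P(none) = (48/52) × (47/51) = 0.850679
P(at least one) = 1 - 0.850679 = 0.1493

P = 0.1493


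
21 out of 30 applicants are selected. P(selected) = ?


P = 21/30 = 0.7000

P = 0.7000


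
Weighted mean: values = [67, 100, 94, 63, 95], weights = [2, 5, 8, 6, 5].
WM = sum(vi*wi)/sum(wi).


Numerator = 67*2 + 100*5 + 94*8 + 63*6 + 95*5 = 2239
Denominator = 2 + 5 + 8 + 6 + 5 = 26
WM = 2239/26 = 86.1154

WM = 86.1154


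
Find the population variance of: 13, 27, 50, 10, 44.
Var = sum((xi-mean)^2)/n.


Mean = 28.8000
Squared deviations: 249.6400, 3.2400, 449.4400, 353.4400, 231.0400
Sum = 1286.8000
Variance = 1286.8000/5 = 257.3600

Variance = 257.3600


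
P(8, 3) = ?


P(8,3) = 8!/5!
= 40320/120
= 336

P(8,3) = 336


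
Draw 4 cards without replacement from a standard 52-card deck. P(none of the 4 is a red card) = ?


P(no red cards) = (26/52) × (25/51) × (24/50) × (23/49)
= 0.0552

P = 0.0552


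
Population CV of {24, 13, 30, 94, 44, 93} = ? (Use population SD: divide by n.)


Mean = 49.6667
SD = 32.3144
CV = (32.3144/49.6667)*100 = 65.0626%

CV = 65.0626%


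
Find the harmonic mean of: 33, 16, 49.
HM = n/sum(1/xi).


Sum of reciprocals = 1/33 + 1/16 + 1/49 = 0.113211
HM = 3/0.113211 = 26.4991

HM = 26.4991


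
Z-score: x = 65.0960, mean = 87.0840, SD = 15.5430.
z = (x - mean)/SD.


z = (65.0960 - 87.0840)/15.5430
= -21.9880/15.5430
= -1.4147

z = -1.4147


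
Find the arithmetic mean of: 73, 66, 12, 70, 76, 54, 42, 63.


Sum = 73 + 66 + 12 + 70 + 76 + 54 + 42 + 63 = 456
n = 8
Mean = 456/8 = 57.0000

Mean = 57.0000


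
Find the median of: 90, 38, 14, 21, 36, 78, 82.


Sorted: 14, 21, 36, 38, 78, 82, 90
n = 7 (odd)
Middle value = 38

Median = 38


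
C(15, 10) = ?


C(15,10) = 15!/(10! × 5!)
= 1307674368000/(3628800 × 120)
= 3003

C(15,10) = 3003


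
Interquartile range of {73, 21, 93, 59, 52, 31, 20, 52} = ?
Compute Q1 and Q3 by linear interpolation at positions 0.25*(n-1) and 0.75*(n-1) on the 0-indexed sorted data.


Sorted: 20, 21, 31, 52, 52, 59, 73, 93
Q1 (25th %ile) = 28.5000
Q3 (75th %ile) = 62.5000
IQR = 62.5000 - 28.5000 = 34.0000

IQR = 34.0000


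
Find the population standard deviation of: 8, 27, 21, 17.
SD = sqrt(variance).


Mean = 18.2500
Variance = 47.6875
SD = sqrt(47.6875) = 6.9056

SD = 6.9056


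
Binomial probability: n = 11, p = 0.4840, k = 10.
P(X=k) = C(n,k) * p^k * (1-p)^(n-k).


C(11,10) = 11
p^10 = 0.000705
(1-p)^1 = 0.516000
P = 11 * 0.000705 * 0.516000 = 0.0040

P(X=10) = 0.0040


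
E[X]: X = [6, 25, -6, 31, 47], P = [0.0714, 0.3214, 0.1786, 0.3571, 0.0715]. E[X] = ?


E[X] = 6*0.0714 + 25*0.3214 - 6*0.1786 + 31*0.3571 + 47*0.0715
= 0.4284 + 8.0350 - 1.0716 + 11.0701 + 3.3605
= 21.8224

E[X] = 21.8224


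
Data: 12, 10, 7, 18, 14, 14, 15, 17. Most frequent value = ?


Frequencies: 7:1, 10:1, 12:1, 14:2, 15:1, 17:1, 18:1
Max frequency = 2
Mode = 14

Mode = 14


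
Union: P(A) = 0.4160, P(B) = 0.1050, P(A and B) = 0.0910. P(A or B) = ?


P(A∪B) = 0.4160 + 0.1050 - 0.0910
= 0.5210 - 0.0910
= 0.4300

P(A∪B) = 0.4300


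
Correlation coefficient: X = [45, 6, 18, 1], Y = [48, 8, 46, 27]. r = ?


Mean X = 17.5000, Mean Y = 32.2500
SD X = 17.036725, SD Y = 16.223055
Cov = 201.375000
r = 201.375000/(17.036725*16.223055) = 0.7286

r = 0.7286


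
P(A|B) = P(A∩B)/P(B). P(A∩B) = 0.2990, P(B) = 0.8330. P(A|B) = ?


P(A|B) = 0.2990/0.8330 = 0.3589

P(A|B) = 0.3589


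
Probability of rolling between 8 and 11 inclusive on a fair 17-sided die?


Favorable outcomes (8 ≤ roll ≤ 11): 4
Total outcomes = 17
P = 4/17 = 0.2353

P = 0.2353


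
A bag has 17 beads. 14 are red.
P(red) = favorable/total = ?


P = 14/17 = 0.8235

P = 0.8235


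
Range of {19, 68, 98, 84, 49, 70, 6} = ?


Max = 98, Min = 6
Range = 98 - 6 = 92

Range = 92


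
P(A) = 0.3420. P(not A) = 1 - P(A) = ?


P(not A) = 1 - 0.3420 = 0.6580

P(not A) = 0.6580


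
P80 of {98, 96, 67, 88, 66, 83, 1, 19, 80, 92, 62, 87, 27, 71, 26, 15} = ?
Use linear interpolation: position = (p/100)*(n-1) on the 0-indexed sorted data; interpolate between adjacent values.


Sorted: 1, 15, 19, 26, 27, 62, 66, 67, 71, 80, 83, 87, 88, 92, 96, 98
n = 16
Index = 80/100 * 15 = 12.0000
Lower = data[12] = 88, Upper = data[13] = 92
P80 = 88 + 0*(4) = 88.0000

P80 = 88.0000


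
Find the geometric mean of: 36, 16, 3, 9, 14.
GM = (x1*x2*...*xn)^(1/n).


Product = 36 × 16 × 3 × 9 × 14 = 217728
GM = 217728^(1/5) = 11.6838

GM = 11.6838


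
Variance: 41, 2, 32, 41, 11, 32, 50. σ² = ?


Mean = 29.8571
Squared deviations: 124.1633, 776.0204, 4.5918, 124.1633, 355.5918, 4.5918, 405.7347
Sum = 1794.8571
Variance = 1794.8571/7 = 256.4082

Variance = 256.4082


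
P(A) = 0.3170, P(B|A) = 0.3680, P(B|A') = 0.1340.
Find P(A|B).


P(B) = P(B|A)*P(A) + P(B|A')*P(A')
= 0.3680*0.3170 + 0.1340*0.6830
= 0.116656 + 0.091522 = 0.208178
P(A|B) = 0.116656/0.208178 = 0.5604

P(A|B) = 0.5604


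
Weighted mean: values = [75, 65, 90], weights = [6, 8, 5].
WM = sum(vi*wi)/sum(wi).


Numerator = 75*6 + 65*8 + 90*5 = 1420
Denominator = 6 + 8 + 5 = 19
WM = 1420/19 = 74.7368

WM = 74.7368


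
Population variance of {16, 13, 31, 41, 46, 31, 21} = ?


Mean = 28.4286
Squared deviations: 154.4694, 238.0408, 6.6122, 158.0408, 308.7551, 6.6122, 55.1837
Sum = 927.7143
Variance = 927.7143/7 = 132.5306

Variance = 132.5306


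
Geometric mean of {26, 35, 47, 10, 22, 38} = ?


Product = 26 × 35 × 47 × 10 × 22 × 38 = 357557200
GM = 357557200^(1/6) = 26.6414

GM = 26.6414


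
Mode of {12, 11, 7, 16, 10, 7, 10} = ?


Frequencies: 7:2, 10:2, 11:1, 12:1, 16:1
Max frequency = 2
Mode = 7, 10

Mode = 7, 10


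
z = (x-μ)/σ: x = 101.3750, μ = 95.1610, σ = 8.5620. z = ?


z = (101.3750 - 95.1610)/8.5620
= 6.2140/8.5620
= 0.7258

z = 0.7258


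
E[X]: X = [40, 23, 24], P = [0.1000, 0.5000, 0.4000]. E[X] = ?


E[X] = 40*0.1000 + 23*0.5000 + 24*0.4000
= 4.0000 + 11.5000 + 9.6000
= 25.1000

E[X] = 25.1000


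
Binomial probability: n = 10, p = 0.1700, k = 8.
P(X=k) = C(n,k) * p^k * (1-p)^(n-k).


C(10,8) = 45
p^8 = 6.975757e-07
(1-p)^2 = 0.688900
P = 45 * 6.975757e-07 * 0.688900 = 2.1625e-05

P(X=8) = 2.1625e-05


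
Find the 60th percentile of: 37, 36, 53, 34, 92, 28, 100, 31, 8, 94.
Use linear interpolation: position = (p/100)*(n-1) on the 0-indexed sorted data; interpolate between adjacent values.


Sorted: 8, 28, 31, 34, 36, 37, 53, 92, 94, 100
n = 10
Index = 60/100 * 9 = 5.4000
Lower = data[5] = 37, Upper = data[6] = 53
P60 = 37 + 0.4000*(16) = 43.4000

P60 = 43.4000


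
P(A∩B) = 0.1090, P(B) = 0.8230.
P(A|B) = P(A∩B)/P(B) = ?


P(A|B) = 0.1090/0.8230 = 0.1324

P(A|B) = 0.1324


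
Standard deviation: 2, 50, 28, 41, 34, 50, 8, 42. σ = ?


Mean = 31.8750
Variance = 290.6094
SD = sqrt(290.6094) = 17.0473

SD = 17.0473


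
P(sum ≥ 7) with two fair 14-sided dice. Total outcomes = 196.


Total outcomes = 14×14 = 196
Favorable (sum ≥ 7): 181
P = 181/196 = 0.9235

P = 0.9235


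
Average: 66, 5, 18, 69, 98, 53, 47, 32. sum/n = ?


Sum = 66 + 5 + 18 + 69 + 98 + 53 + 47 + 32 = 388
n = 8
Mean = 388/8 = 48.5000

Mean = 48.5000


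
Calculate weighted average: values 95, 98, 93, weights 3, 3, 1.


Numerator = 95*3 + 98*3 + 93*1 = 672
Denominator = 3 + 3 + 1 = 7
WM = 672/7 = 96.0000

WM = 96.0000


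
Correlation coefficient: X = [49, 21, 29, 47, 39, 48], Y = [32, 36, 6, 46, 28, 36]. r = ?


Mean X = 38.8333, Mean Y = 30.6667
SD X = 10.558041, SD Y = 12.310790
Cov = 55.777778
r = 55.777778/(10.558041*12.310790) = 0.4291

r = 0.4291


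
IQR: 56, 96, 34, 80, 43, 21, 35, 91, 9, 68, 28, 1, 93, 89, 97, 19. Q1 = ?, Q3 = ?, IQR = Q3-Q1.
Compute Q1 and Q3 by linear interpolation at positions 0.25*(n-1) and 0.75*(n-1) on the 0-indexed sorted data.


Sorted: 1, 9, 19, 21, 28, 34, 35, 43, 56, 68, 80, 89, 91, 93, 96, 97
Q1 (25th %ile) = 26.2500
Q3 (75th %ile) = 89.5000
IQR = 89.5000 - 26.2500 = 63.2500

IQR = 63.2500


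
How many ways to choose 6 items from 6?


C(6,6) = 6!/(6! × 0!)
= 720/(720 × 1)
= 1

C(6,6) = 1


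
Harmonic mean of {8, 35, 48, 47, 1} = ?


Sum of reciprocals = 1/8 + 1/35 + 1/48 + 1/47 + 1/1 = 1.195681
HM = 5/1.195681 = 4.1817

HM = 4.1817


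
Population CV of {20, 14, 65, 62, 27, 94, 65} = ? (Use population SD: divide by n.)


Mean = 49.5714
SD = 27.3958
CV = (27.3958/49.5714)*100 = 55.2653%

CV = 55.2653%


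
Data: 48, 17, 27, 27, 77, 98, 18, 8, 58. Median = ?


Sorted: 8, 17, 18, 27, 27, 48, 58, 77, 98
n = 9 (odd)
Middle value = 27

Median = 27


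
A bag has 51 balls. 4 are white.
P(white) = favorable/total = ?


P = 4/51 = 0.0784

P = 0.0784


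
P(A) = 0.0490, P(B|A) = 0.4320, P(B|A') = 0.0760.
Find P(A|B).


P(B) = P(B|A)*P(A) + P(B|A')*P(A')
= 0.4320*0.0490 + 0.0760*0.9510
= 0.021168 + 0.072276 = 0.093444
P(A|B) = 0.021168/0.093444 = 0.2265

P(A|B) = 0.2265


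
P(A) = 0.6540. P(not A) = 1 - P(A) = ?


P(not A) = 1 - 0.6540 = 0.3460

P(not A) = 0.3460


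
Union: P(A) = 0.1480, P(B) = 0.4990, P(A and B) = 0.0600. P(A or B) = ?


P(A∪B) = 0.1480 + 0.4990 - 0.0600
= 0.6470 - 0.0600
= 0.5870

P(A∪B) = 0.5870


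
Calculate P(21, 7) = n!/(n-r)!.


P(21,7) = 21!/14!
= 51090942171709440000/87178291200
= 586051200

P(21,7) = 586051200


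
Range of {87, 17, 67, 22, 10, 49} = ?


Max = 87, Min = 10
Range = 87 - 10 = 77

Range = 77


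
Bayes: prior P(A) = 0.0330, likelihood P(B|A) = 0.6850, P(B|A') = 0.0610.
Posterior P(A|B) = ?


P(B) = P(B|A)*P(A) + P(B|A')*P(A')
= 0.6850*0.0330 + 0.0610*0.9670
= 0.022605 + 0.058987 = 0.081592
P(A|B) = 0.022605/0.081592 = 0.2770

P(A|B) = 0.2770


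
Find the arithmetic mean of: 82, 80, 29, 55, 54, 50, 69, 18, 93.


Sum = 82 + 80 + 29 + 55 + 54 + 50 + 69 + 18 + 93 = 530
n = 9
Mean = 530/9 = 58.8889

Mean = 58.8889


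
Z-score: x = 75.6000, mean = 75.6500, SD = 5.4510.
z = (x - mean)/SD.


z = (75.6000 - 75.6500)/5.4510
= -0.0500/5.4510
= -0.0092

z = -0.0092


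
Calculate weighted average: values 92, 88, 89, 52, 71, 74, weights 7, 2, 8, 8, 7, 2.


Numerator = 92*7 + 88*2 + 89*8 + 52*8 + 71*7 + 74*2 = 2593
Denominator = 7 + 2 + 8 + 8 + 7 + 2 = 34
WM = 2593/34 = 76.2647

WM = 76.2647


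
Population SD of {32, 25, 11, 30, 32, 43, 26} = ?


Mean = 28.4286
Variance = 80.2449
SD = sqrt(80.2449) = 8.9580

SD = 8.9580


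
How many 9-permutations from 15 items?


P(15,9) = 15!/6!
= 1307674368000/720
= 1816214400

P(15,9) = 1816214400


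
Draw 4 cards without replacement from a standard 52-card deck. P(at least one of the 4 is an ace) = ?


P(at least one) = 1 - P(none)
P(none) = (48/52) × (47/51) × (46/50) × (45/49) = 0.718737
P(at least one) = 1 - 0.718737 = 0.2813

P = 0.2813


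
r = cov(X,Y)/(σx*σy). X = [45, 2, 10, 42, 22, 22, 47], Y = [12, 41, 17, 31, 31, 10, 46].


Mean X = 27.1429, Mean Y = 26.8571
SD X = 16.530738, SD Y = 13.108651
Cov = 7.877551
r = 7.877551/(16.530738*13.108651) = 0.0364

r = 0.0364


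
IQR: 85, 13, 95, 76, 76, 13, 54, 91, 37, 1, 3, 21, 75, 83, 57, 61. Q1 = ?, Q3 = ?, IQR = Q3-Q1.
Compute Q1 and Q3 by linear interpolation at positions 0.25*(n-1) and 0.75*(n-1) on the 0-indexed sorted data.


Sorted: 1, 3, 13, 13, 21, 37, 54, 57, 61, 75, 76, 76, 83, 85, 91, 95
Q1 (25th %ile) = 19.0000
Q3 (75th %ile) = 77.7500
IQR = 77.7500 - 19.0000 = 58.7500

IQR = 58.7500


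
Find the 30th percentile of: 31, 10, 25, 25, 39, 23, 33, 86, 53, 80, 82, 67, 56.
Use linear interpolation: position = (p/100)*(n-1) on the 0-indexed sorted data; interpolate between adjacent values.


Sorted: 10, 23, 25, 25, 31, 33, 39, 53, 56, 67, 80, 82, 86
n = 13
Index = 30/100 * 12 = 3.6000
Lower = data[3] = 25, Upper = data[4] = 31
P30 = 25 + 0.6000*(6) = 28.6000

P30 = 28.6000


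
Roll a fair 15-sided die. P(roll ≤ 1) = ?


Favorable outcomes (roll ≤ 1): 1
Total outcomes = 15
P = 1/15 = 0.0667

P = 0.0667


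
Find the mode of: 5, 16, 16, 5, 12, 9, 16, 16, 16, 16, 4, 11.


Frequencies: 4:1, 5:2, 9:1, 11:1, 12:1, 16:6
Max frequency = 6
Mode = 16

Mode = 16


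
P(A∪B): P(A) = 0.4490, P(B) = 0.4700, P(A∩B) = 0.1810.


P(A∪B) = 0.4490 + 0.4700 - 0.1810
= 0.9190 - 0.1810
= 0.7380

P(A∪B) = 0.7380


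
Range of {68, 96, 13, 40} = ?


Max = 96, Min = 13
Range = 96 - 13 = 83

Range = 83


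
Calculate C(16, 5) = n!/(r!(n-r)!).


C(16,5) = 16!/(5! × 11!)
= 20922789888000/(120 × 39916800)
= 4368

C(16,5) = 4368


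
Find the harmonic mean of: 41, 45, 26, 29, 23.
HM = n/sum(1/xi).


Sum of reciprocals = 1/41 + 1/45 + 1/26 + 1/29 + 1/23 = 0.163035
HM = 5/0.163035 = 30.6683

HM = 30.6683


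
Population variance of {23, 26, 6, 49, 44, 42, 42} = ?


Mean = 33.1429
Squared deviations: 102.8776, 51.0204, 736.7347, 251.4490, 117.8776, 78.4490, 78.4490
Sum = 1416.8571
Variance = 1416.8571/7 = 202.4082

Variance = 202.4082


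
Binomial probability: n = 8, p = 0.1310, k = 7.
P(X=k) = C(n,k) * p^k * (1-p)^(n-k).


C(8,7) = 8
p^7 = 6.620626e-07
(1-p)^1 = 0.869000
P = 8 * 6.620626e-07 * 0.869000 = 4.6027e-06

P(X=7) = 4.6027e-06


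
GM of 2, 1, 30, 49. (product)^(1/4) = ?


Product = 2 × 1 × 30 × 49 = 2940
GM = 2940^(1/4) = 7.3635

GM = 7.3635


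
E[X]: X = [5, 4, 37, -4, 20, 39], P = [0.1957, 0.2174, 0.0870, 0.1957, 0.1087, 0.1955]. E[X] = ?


E[X] = 5*0.1957 + 4*0.2174 + 37*0.0870 - 4*0.1957 + 20*0.1087 + 39*0.1955
= 0.9785 + 0.8696 + 3.2190 - 0.7828 + 2.1740 + 7.6245
= 14.0828

E[X] = 14.0828


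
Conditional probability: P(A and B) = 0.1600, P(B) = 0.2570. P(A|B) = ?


P(A|B) = 0.1600/0.2570 = 0.6226

P(A|B) = 0.6226


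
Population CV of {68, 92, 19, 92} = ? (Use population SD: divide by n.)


Mean = 67.7500
SD = 29.8025
CV = (29.8025/67.7500)*100 = 43.9889%

CV = 43.9889%


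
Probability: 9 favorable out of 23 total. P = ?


P = 9/23 = 0.3913

P = 0.3913


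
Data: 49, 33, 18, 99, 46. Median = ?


Sorted: 18, 33, 46, 49, 99
n = 5 (odd)
Middle value = 46

Median = 46


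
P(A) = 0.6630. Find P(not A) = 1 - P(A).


P(not A) = 1 - 0.6630 = 0.3370

P(not A) = 0.3370


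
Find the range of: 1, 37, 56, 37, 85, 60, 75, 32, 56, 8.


Max = 85, Min = 1
Range = 85 - 1 = 84

Range = 84


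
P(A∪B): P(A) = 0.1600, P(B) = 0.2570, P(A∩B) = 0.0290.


P(A∪B) = 0.1600 + 0.2570 - 0.0290
= 0.4170 - 0.0290
= 0.3880

P(A∪B) = 0.3880


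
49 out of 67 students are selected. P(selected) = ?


P = 49/67 = 0.7313

P = 0.7313


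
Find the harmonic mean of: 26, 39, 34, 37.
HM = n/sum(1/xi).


Sum of reciprocals = 1/26 + 1/39 + 1/34 + 1/37 = 0.120541
HM = 4/0.120541 = 33.1836

HM = 33.1836


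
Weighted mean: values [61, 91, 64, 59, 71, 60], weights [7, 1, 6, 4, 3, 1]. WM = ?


Numerator = 61*7 + 91*1 + 64*6 + 59*4 + 71*3 + 60*1 = 1411
Denominator = 7 + 1 + 6 + 4 + 3 + 1 = 22
WM = 1411/22 = 64.1364

WM = 64.1364


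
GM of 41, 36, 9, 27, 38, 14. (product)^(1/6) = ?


Product = 41 × 36 × 9 × 27 × 38 × 14 = 190811376
GM = 190811376^(1/6) = 23.9939

GM = 23.9939


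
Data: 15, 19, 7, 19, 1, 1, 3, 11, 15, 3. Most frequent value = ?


Frequencies: 1:2, 3:2, 7:1, 11:1, 15:2, 19:2
Max frequency = 2
Mode = 1, 3, 15, 19

Mode = 1, 3, 15, 19


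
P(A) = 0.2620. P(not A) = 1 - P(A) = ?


P(not A) = 1 - 0.2620 = 0.7380

P(not A) = 0.7380


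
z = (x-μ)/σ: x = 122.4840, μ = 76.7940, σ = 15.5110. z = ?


z = (122.4840 - 76.7940)/15.5110
= 45.6900/15.5110
= 2.9457

z = 2.9457


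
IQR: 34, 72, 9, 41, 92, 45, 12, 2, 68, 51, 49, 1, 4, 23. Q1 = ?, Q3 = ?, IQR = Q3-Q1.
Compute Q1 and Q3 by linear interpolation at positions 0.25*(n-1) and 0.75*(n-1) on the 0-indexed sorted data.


Sorted: 1, 2, 4, 9, 12, 23, 34, 41, 45, 49, 51, 68, 72, 92
Q1 (25th %ile) = 9.7500
Q3 (75th %ile) = 50.5000
IQR = 50.5000 - 9.7500 = 40.7500

IQR = 40.7500


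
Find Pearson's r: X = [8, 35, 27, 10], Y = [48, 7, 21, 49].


Mean X = 20.0000, Mean Y = 31.2500
SD X = 11.379807, SD Y = 17.949582
Cov = -203.500000
r = -203.500000/(11.379807*17.949582) = -0.9963

r = -0.9963


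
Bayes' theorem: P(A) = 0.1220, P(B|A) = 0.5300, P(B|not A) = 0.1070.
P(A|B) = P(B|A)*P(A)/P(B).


P(B) = P(B|A)*P(A) + P(B|A')*P(A')
= 0.5300*0.1220 + 0.1070*0.8780
= 0.064660 + 0.093946 = 0.158606
P(A|B) = 0.064660/0.158606 = 0.4077

P(A|B) = 0.4077


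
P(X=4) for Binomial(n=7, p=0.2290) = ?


C(7,4) = 35
p^4 = 0.002750
(1-p)^3 = 0.458314
P = 35 * 0.002750 * 0.458314 = 0.0441

P(X=4) = 0.0441


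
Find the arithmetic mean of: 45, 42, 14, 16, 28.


Sum = 45 + 42 + 14 + 16 + 28 = 145
n = 5
Mean = 145/5 = 29.0000

Mean = 29.0000


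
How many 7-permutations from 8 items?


P(8,7) = 8!/1!
= 40320/1
= 40320

P(8,7) = 40320


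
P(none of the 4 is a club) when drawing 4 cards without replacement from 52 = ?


P(no clubs) = (39/52) × (38/51) × (37/50) × (36/49)
= 0.3038

P = 0.3038


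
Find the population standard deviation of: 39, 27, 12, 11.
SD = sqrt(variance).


Mean = 22.2500
Variance = 133.6875
SD = sqrt(133.6875) = 11.5623

SD = 11.5623


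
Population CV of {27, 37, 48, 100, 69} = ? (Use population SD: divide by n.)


Mean = 56.2000
SD = 25.9646
CV = (25.9646/56.2000)*100 = 46.2003%

CV = 46.2003%


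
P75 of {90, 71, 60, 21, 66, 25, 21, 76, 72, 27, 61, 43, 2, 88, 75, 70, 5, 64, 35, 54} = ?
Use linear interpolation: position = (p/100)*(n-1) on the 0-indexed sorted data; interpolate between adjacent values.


Sorted: 2, 5, 21, 21, 25, 27, 35, 43, 54, 60, 61, 64, 66, 70, 71, 72, 75, 76, 88, 90
n = 20
Index = 75/100 * 19 = 14.2500
Lower = data[14] = 71, Upper = data[15] = 72
P75 = 71 + 0.2500*(1) = 71.2500

P75 = 71.2500


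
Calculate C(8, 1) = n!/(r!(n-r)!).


C(8,1) = 8!/(1! × 7!)
= 40320/(1 × 5040)
= 8

C(8,1) = 8


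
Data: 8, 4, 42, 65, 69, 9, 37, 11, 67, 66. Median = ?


Sorted: 4, 8, 9, 11, 37, 42, 65, 66, 67, 69
n = 10 (even)
Middle values: 37 and 42
Median = (37+42)/2 = 39.5000

Median = 39.5000


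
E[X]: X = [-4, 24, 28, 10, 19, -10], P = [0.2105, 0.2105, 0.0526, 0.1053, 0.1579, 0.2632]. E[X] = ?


E[X] = -4*0.2105 + 24*0.2105 + 28*0.0526 + 10*0.1053 + 19*0.1579 - 10*0.2632
= -0.8420 + 5.0520 + 1.4728 + 1.0530 + 3.0001 - 2.6320
= 7.1039

E[X] = 7.1039


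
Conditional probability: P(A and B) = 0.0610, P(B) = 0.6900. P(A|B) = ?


P(A|B) = 0.0610/0.6900 = 0.0884

P(A|B) = 0.0884


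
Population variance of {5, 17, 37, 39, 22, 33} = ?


Mean = 25.5000
Squared deviations: 420.2500, 72.2500, 132.2500, 182.2500, 12.2500, 56.2500
Sum = 875.5000
Variance = 875.5000/6 = 145.9167

Variance = 145.9167


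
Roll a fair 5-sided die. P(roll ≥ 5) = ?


Favorable outcomes (roll ≥ 5): 1
Total outcomes = 5
P = 1/5 = 0.2000

P = 0.2000


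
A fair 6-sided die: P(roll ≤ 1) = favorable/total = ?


Favorable outcomes (roll ≤ 1): 1
Total outcomes = 6
P = 1/6 = 0.1667

P = 0.1667


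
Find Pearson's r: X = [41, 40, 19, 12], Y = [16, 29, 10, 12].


Mean X = 28.0000, Mean Y = 16.7500
SD X = 12.747549, SD Y = 7.395100
Cov = 68.500000
r = 68.500000/(12.747549*7.395100) = 0.7266

r = 0.7266


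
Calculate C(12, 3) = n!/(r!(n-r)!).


C(12,3) = 12!/(3! × 9!)
= 479001600/(6 × 362880)
= 220

C(12,3) = 220


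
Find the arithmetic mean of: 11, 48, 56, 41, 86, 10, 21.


Sum = 11 + 48 + 56 + 41 + 86 + 10 + 21 = 273
n = 7
Mean = 273/7 = 39.0000

Mean = 39.0000


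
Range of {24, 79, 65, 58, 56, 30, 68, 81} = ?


Max = 81, Min = 24
Range = 81 - 24 = 57

Range = 57


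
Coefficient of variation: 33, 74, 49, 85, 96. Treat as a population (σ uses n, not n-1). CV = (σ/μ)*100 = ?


Mean = 67.4000
SD = 23.2086
CV = (23.2086/67.4000)*100 = 34.4342%

CV = 34.4342%


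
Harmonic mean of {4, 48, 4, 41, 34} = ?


Sum of reciprocals = 1/4 + 1/48 + 1/4 + 1/41 + 1/34 = 0.574635
HM = 5/0.574635 = 8.7012

HM = 8.7012


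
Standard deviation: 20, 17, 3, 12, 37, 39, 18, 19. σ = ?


Mean = 20.6250
Variance = 126.7344
SD = sqrt(126.7344) = 11.2576

SD = 11.2576


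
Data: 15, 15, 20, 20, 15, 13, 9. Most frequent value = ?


Frequencies: 9:1, 13:1, 15:3, 20:2
Max frequency = 3
Mode = 15

Mode = 15


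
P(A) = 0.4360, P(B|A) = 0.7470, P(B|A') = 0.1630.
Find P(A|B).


P(B) = P(B|A)*P(A) + P(B|A')*P(A')
= 0.7470*0.4360 + 0.1630*0.5640
= 0.325692 + 0.091932 = 0.417624
P(A|B) = 0.325692/0.417624 = 0.7799

P(A|B) = 0.7799


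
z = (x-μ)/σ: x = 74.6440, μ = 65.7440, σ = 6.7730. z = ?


z = (74.6440 - 65.7440)/6.7730
= 8.9000/6.7730
= 1.3140

z = 1.3140


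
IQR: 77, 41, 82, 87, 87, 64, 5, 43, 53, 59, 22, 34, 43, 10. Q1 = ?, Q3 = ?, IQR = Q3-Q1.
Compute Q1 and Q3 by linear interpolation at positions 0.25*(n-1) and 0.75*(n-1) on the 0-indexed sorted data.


Sorted: 5, 10, 22, 34, 41, 43, 43, 53, 59, 64, 77, 82, 87, 87
Q1 (25th %ile) = 35.7500
Q3 (75th %ile) = 73.7500
IQR = 73.7500 - 35.7500 = 38.0000

IQR = 38.0000


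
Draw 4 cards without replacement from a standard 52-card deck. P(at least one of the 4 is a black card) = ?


P(at least one) = 1 - P(none)
P(none) = (26/52) × (25/51) × (24/50) × (23/49) = 0.055222
P(at least one) = 1 - 0.055222 = 0.9448

P = 0.9448


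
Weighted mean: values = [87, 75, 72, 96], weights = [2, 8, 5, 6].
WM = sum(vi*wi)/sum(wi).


Numerator = 87*2 + 75*8 + 72*5 + 96*6 = 1710
Denominator = 2 + 8 + 5 + 6 = 21
WM = 1710/21 = 81.4286

WM = 81.4286


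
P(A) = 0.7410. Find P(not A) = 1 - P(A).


P(not A) = 1 - 0.7410 = 0.2590

P(not A) = 0.2590


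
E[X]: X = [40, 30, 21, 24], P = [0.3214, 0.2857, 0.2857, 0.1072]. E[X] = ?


E[X] = 40*0.3214 + 30*0.2857 + 21*0.2857 + 24*0.1072
= 12.8560 + 8.5710 + 5.9997 + 2.5728
= 29.9995

E[X] = 29.9995


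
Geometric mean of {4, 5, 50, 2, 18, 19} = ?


Product = 4 × 5 × 50 × 2 × 18 × 19 = 684000
GM = 684000^(1/6) = 9.3866

GM = 9.3866


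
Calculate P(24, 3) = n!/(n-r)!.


P(24,3) = 24!/21!
= 620448401733239439360000/51090942171709440000
= 12144

P(24,3) = 12144


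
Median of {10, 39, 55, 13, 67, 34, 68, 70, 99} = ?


Sorted: 10, 13, 34, 39, 55, 67, 68, 70, 99
n = 9 (odd)
Middle value = 55

Median = 55


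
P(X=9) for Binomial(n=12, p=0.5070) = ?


C(12,9) = 220
p^9 = 0.002213
(1-p)^3 = 0.119823
P = 220 * 0.002213 * 0.119823 = 0.0583

P(X=9) = 0.0583


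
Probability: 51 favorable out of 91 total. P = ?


P = 51/91 = 0.5604

P = 0.5604


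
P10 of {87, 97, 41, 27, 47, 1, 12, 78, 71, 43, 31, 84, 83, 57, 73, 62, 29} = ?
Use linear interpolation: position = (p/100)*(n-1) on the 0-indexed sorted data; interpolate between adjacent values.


Sorted: 1, 12, 27, 29, 31, 41, 43, 47, 57, 62, 71, 73, 78, 83, 84, 87, 97
n = 17
Index = 10/100 * 16 = 1.6000
Lower = data[1] = 12, Upper = data[2] = 27
P10 = 12 + 0.6000*(15) = 21.0000

P10 = 21.0000


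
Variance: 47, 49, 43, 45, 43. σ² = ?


Mean = 45.4000
Squared deviations: 2.5600, 12.9600, 5.7600, 0.1600, 5.7600
Sum = 27.2000
Variance = 27.2000/5 = 5.4400

Variance = 5.4400


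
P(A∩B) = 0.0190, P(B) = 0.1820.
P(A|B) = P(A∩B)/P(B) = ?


P(A|B) = 0.0190/0.1820 = 0.1044

P(A|B) = 0.1044


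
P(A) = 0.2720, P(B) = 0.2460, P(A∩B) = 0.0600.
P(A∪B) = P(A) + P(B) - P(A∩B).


P(A∪B) = 0.2720 + 0.2460 - 0.0600
= 0.5180 - 0.0600
= 0.4580

P(A∪B) = 0.4580


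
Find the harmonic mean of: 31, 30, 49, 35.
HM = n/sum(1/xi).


Sum of reciprocals = 1/31 + 1/30 + 1/49 + 1/35 = 0.114571
HM = 4/0.114571 = 34.9129

HM = 34.9129


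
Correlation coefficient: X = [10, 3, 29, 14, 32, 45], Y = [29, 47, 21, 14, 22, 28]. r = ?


Mean X = 22.1667, Mean Y = 26.8333
SD X = 14.415462, SD Y = 10.286183
Cov = -61.472222
r = -61.472222/(14.415462*10.286183) = -0.4146

r = -0.4146


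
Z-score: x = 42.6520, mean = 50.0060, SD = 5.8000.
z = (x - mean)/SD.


z = (42.6520 - 50.0060)/5.8000
= -7.3540/5.8000
= -1.2679

z = -1.2679


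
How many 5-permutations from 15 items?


P(15,5) = 15!/10!
= 1307674368000/3628800
= 360360

P(15,5) = 360360


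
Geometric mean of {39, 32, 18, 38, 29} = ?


Product = 39 × 32 × 18 × 38 × 29 = 24755328
GM = 24755328^(1/5) = 30.1116

GM = 30.1116


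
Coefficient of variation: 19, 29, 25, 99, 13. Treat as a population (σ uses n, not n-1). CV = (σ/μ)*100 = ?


Mean = 37.0000
SD = 31.4706
CV = (31.4706/37.0000)*100 = 85.0557%

CV = 85.0557%


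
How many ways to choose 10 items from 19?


C(19,10) = 19!/(10! × 9!)
= 121645100408832000/(3628800 × 362880)
= 92378

C(19,10) = 92378


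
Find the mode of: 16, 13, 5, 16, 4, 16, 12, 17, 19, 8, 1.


Frequencies: 1:1, 4:1, 5:1, 8:1, 12:1, 13:1, 16:3, 17:1, 19:1
Max frequency = 3
Mode = 16

Mode = 16


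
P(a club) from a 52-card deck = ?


13 clubs in 52 cards
P = 13/52 = 0.2500

P = 0.2500


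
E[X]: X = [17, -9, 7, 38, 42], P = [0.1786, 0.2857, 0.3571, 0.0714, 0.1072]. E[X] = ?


E[X] = 17*0.1786 - 9*0.2857 + 7*0.3571 + 38*0.0714 + 42*0.1072
= 3.0362 - 2.5713 + 2.4997 + 2.7132 + 4.5024
= 10.1802

E[X] = 10.1802


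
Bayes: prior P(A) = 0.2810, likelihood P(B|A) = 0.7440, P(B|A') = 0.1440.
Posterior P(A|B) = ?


P(B) = P(B|A)*P(A) + P(B|A')*P(A')
= 0.7440*0.2810 + 0.1440*0.7190
= 0.209064 + 0.103536 = 0.312600
P(A|B) = 0.209064/0.312600 = 0.6688

P(A|B) = 0.6688


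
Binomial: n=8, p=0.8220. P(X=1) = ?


C(8,1) = 8
p^1 = 0.822000
(1-p)^7 = 5.661611e-06
P = 8 * 0.822000 * 5.661611e-06 = 3.7231e-05

P(X=1) = 3.7231e-05


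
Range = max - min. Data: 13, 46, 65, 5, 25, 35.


Max = 65, Min = 5
Range = 65 - 5 = 60

Range = 60


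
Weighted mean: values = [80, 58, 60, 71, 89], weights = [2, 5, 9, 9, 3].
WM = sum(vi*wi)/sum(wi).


Numerator = 80*2 + 58*5 + 60*9 + 71*9 + 89*3 = 1896
Denominator = 2 + 5 + 9 + 9 + 3 = 28
WM = 1896/28 = 67.7143

WM = 67.7143


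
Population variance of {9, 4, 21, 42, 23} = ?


Mean = 19.8000
Squared deviations: 116.6400, 249.6400, 1.4400, 492.8400, 10.2400
Sum = 870.8000
Variance = 870.8000/5 = 174.1600

Variance = 174.1600


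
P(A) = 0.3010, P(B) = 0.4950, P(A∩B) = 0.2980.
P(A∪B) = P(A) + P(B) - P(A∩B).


P(A∪B) = 0.3010 + 0.4950 - 0.2980
= 0.7960 - 0.2980
= 0.4980

P(A∪B) = 0.4980


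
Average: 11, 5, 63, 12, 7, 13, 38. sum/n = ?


Sum = 11 + 5 + 63 + 12 + 7 + 13 + 38 = 149
n = 7
Mean = 149/7 = 21.2857

Mean = 21.2857


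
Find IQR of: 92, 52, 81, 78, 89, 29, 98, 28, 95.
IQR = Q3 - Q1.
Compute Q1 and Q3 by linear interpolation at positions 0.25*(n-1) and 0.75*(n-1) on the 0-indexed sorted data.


Sorted: 28, 29, 52, 78, 81, 89, 92, 95, 98
Q1 (25th %ile) = 52.0000
Q3 (75th %ile) = 92.0000
IQR = 92.0000 - 52.0000 = 40.0000

IQR = 40.0000


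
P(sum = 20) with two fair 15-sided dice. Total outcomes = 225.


Total outcomes = 15×15 = 225
Favorable (sum = 20): 11
P = 11/225 = 0.0489

P = 0.0489


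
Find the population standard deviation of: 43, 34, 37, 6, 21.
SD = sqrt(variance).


Mean = 28.2000
Variance = 174.9600
SD = sqrt(174.9600) = 13.2272

SD = 13.2272


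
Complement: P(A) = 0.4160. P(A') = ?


P(not A) = 1 - 0.4160 = 0.5840

P(not A) = 0.5840


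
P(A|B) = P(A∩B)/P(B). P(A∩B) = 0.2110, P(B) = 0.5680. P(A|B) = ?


P(A|B) = 0.2110/0.5680 = 0.3715

P(A|B) = 0.3715


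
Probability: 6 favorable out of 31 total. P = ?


P = 6/31 = 0.1935

P = 0.1935


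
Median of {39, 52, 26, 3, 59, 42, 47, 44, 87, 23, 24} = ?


Sorted: 3, 23, 24, 26, 39, 42, 44, 47, 52, 59, 87
n = 11 (odd)
Middle value = 42

Median = 42


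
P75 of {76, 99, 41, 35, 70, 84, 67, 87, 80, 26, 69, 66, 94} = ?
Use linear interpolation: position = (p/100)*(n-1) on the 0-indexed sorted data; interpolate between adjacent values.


Sorted: 26, 35, 41, 66, 67, 69, 70, 76, 80, 84, 87, 94, 99
n = 13
Index = 75/100 * 12 = 9.0000
Lower = data[9] = 84, Upper = data[10] = 87
P75 = 84 + 0*(3) = 84.0000

P75 = 84.0000


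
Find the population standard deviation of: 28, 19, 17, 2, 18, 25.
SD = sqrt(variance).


Mean = 18.1667
Variance = 67.8056
SD = sqrt(67.8056) = 8.2344

SD = 8.2344


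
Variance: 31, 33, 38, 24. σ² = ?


Mean = 31.5000
Squared deviations: 0.2500, 2.2500, 42.2500, 56.2500
Sum = 101.0000
Variance = 101.0000/4 = 25.2500

Variance = 25.2500


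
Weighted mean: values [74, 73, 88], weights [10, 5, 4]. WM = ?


Numerator = 74*10 + 73*5 + 88*4 = 1457
Denominator = 10 + 5 + 4 = 19
WM = 1457/19 = 76.6842

WM = 76.6842


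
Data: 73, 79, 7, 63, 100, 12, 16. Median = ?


Sorted: 7, 12, 16, 63, 73, 79, 100
n = 7 (odd)
Middle value = 63

Median = 63


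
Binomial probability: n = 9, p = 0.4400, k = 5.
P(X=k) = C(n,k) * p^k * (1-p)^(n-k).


C(9,5) = 126
p^5 = 0.016492
(1-p)^4 = 0.098345
P = 126 * 0.016492 * 0.098345 = 0.2044

P(X=5) = 0.2044


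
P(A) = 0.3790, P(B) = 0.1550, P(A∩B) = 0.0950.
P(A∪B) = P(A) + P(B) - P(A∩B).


P(A∪B) = 0.3790 + 0.1550 - 0.0950
= 0.5340 - 0.0950
= 0.4390

P(A∪B) = 0.4390


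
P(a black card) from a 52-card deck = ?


26 black cards in 52 cards
P = 26/52 = 0.5000

P = 0.5000


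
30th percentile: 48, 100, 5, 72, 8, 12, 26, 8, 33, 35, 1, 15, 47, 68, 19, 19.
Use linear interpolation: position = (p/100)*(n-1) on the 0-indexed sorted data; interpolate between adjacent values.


Sorted: 1, 5, 8, 8, 12, 15, 19, 19, 26, 33, 35, 47, 48, 68, 72, 100
n = 16
Index = 30/100 * 15 = 4.5000
Lower = data[4] = 12, Upper = data[5] = 15
P30 = 12 + 0.5000*(3) = 13.5000

P30 = 13.5000


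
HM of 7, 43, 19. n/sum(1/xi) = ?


Sum of reciprocals = 1/7 + 1/43 + 1/19 = 0.218745
HM = 3/0.218745 = 13.7146

HM = 13.7146


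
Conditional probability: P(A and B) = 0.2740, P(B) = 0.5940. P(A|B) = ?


P(A|B) = 0.2740/0.5940 = 0.4613

P(A|B) = 0.4613


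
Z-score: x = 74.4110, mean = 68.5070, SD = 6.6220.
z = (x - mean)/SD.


z = (74.4110 - 68.5070)/6.6220
= 5.9040/6.6220
= 0.8916

z = 0.8916


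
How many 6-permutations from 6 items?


P(6,6) = 6!/0!
= 720/1
= 720

P(6,6) = 720


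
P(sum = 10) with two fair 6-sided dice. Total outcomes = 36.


Total outcomes = 6×6 = 36
Favorable (sum = 10): 3
P = 3/36 = 0.0833

P = 0.0833


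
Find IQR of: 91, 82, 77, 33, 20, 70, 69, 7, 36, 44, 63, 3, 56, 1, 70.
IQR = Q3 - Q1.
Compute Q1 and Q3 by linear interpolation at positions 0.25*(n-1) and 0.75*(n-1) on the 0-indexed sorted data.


Sorted: 1, 3, 7, 20, 33, 36, 44, 56, 63, 69, 70, 70, 77, 82, 91
Q1 (25th %ile) = 26.5000
Q3 (75th %ile) = 70.0000
IQR = 70.0000 - 26.5000 = 43.5000

IQR = 43.5000


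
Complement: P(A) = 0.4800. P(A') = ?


P(not A) = 1 - 0.4800 = 0.5200

P(not A) = 0.5200


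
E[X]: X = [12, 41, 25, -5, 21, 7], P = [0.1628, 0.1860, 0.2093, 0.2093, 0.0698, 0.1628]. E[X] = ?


E[X] = 12*0.1628 + 41*0.1860 + 25*0.2093 - 5*0.2093 + 21*0.0698 + 7*0.1628
= 1.9536 + 7.6260 + 5.2325 - 1.0465 + 1.4658 + 1.1396
= 16.3710

E[X] = 16.3710


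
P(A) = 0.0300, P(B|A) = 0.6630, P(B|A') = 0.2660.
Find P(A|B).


P(B) = P(B|A)*P(A) + P(B|A')*P(A')
= 0.6630*0.0300 + 0.2660*0.9700
= 0.019890 + 0.258020 = 0.277910
P(A|B) = 0.019890/0.277910 = 0.0716

P(A|B) = 0.0716


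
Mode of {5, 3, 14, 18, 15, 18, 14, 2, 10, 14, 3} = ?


Frequencies: 2:1, 3:2, 5:1, 10:1, 14:3, 15:1, 18:2
Max frequency = 3
Mode = 14

Mode = 14


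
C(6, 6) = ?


C(6,6) = 6!/(6! × 0!)
= 720/(720 × 1)
= 1

C(6,6) = 1


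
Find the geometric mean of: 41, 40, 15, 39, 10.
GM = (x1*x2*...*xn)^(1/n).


Product = 41 × 40 × 15 × 39 × 10 = 9594000
GM = 9594000^(1/5) = 24.9115

GM = 24.9115


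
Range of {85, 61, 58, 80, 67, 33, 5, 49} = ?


Max = 85, Min = 5
Range = 85 - 5 = 80

Range = 80


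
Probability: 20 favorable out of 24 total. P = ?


P = 20/24 = 0.8333

P = 0.8333


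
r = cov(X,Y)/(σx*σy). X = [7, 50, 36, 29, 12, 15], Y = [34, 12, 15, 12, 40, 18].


Mean X = 24.8333, Mean Y = 21.8333
SD X = 15.026828, SD Y = 11.051646
Cov = -129.527778
r = -129.527778/(15.026828*11.051646) = -0.7800

r = -0.7800


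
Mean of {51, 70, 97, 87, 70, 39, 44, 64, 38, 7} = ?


Sum = 51 + 70 + 97 + 87 + 70 + 39 + 44 + 64 + 38 + 7 = 567
n = 10
Mean = 567/10 = 56.7000

Mean = 56.7000


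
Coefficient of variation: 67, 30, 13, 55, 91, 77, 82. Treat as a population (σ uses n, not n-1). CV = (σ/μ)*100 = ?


Mean = 59.2857
SD = 26.4937
CV = (26.4937/59.2857)*100 = 44.6882%

CV = 44.6882%


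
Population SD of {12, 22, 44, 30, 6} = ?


Mean = 22.8000
Variance = 180.1600
SD = sqrt(180.1600) = 13.4224

SD = 13.4224


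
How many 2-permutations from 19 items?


P(19,2) = 19!/17!
= 121645100408832000/355687428096000
= 342

P(19,2) = 342


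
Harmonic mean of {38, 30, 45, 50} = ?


Sum of reciprocals = 1/38 + 1/30 + 1/45 + 1/50 = 0.101871
HM = 4/0.101871 = 39.2652

HM = 39.2652


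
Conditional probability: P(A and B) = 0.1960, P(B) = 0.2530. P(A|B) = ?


P(A|B) = 0.1960/0.2530 = 0.7747

P(A|B) = 0.7747


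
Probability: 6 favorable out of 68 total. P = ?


P = 6/68 = 0.0882

P = 0.0882


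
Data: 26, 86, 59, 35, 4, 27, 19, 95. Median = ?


Sorted: 4, 19, 26, 27, 35, 59, 86, 95
n = 8 (even)
Middle values: 27 and 35
Median = (27+35)/2 = 31.0000

Median = 31.0000


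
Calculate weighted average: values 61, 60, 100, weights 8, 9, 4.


Numerator = 61*8 + 60*9 + 100*4 = 1428
Denominator = 8 + 9 + 4 = 21
WM = 1428/21 = 68.0000

WM = 68.0000


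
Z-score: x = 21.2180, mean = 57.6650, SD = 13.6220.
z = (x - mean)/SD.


z = (21.2180 - 57.6650)/13.6220
= -36.4470/13.6220
= -2.6756

z = -2.6756


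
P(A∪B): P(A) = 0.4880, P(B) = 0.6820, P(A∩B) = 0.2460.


P(A∪B) = 0.4880 + 0.6820 - 0.2460
= 1.1700 - 0.2460
= 0.9240

P(A∪B) = 0.9240


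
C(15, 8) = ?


C(15,8) = 15!/(8! × 7!)
= 1307674368000/(40320 × 5040)
= 6435

C(15,8) = 6435


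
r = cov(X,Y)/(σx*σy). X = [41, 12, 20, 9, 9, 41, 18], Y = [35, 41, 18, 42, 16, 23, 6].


Mean X = 21.4286, Mean Y = 25.8571
SD X = 12.970925, SD Y = 12.732731
Cov = -2.653061
r = -2.653061/(12.970925*12.732731) = -0.0161

r = -0.0161


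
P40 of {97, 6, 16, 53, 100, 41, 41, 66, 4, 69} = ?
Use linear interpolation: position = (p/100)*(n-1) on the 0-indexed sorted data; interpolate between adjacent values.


Sorted: 4, 6, 16, 41, 41, 53, 66, 69, 97, 100
n = 10
Index = 40/100 * 9 = 3.6000
Lower = data[3] = 41, Upper = data[4] = 41
P40 = 41 + 0.6000*(0) = 41.0000

P40 = 41.0000


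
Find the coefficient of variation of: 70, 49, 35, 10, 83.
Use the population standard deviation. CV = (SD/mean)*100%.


Mean = 49.4000
SD = 25.7418
CV = (25.7418/49.4000)*100 = 52.1089%

CV = 52.1089%


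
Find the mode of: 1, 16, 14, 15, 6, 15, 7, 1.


Frequencies: 1:2, 6:1, 7:1, 14:1, 15:2, 16:1
Max frequency = 2
Mode = 1, 15

Mode = 1, 15
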